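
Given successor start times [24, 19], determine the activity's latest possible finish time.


LF = min of all successor start times
Successors start at: [24, 19]
LF = min(24, 19)
= 19


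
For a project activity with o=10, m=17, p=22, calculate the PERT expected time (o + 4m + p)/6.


te = (o + 4m + p) / 6
= (10 + 4×17 + 22) / 6
= (10 + 68 + 22) / 6
= 100 / 6
= 16.67


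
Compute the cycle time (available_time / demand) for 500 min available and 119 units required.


Cycle time = available time / demand
= 500 / 119
= 4.20 min/unit


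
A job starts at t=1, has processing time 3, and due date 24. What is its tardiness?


Completion = start + processing = 1 + 3 = 4
Tardiness = max(0, C - d) = max(0, 4 - 24)
= max(0, -20)
= 0


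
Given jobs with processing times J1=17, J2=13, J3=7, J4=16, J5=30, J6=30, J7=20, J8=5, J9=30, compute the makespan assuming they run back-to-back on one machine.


Sequential makespan: sum all processing times
= 17 + 13 + 7 + 16 + 30 + 30 + 20 + 5 + 30
= 168 time units


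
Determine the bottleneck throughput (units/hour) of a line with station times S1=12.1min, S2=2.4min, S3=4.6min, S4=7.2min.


Bottleneck = longest station time
Station times: [12.1, 2.4, 4.6, 7.2]
Max = 12.1 min
Rate = 60 / 12.1
= 4.96 units/hour (bottleneck: 12.1min)


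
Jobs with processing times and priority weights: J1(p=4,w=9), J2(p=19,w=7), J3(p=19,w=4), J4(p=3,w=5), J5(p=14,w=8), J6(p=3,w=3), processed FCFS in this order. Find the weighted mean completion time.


Completion times:
  J1: C=4, w×C=9×4=36
  J2: C=23, w×C=7×23=161
  J3: C=42, w×C=4×42=168
  J4: C=45, w×C=5×45=225
  J5: C=59, w×C=8×59=472
  J6: C=62, w×C=3×62=186
Sum w×C = 1248
Sum w = 36
Weighted avg = 1248/36
= 34.67


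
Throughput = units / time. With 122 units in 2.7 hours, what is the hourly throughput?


Throughput = units / time
= 122 / 2.7
= 45.2 units/hour


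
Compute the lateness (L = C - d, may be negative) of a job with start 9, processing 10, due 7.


Completion = 9 + 10 = 19
Lateness = C - d = 19 - 7
= 12


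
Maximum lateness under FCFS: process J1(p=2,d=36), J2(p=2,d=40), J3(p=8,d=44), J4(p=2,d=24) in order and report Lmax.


Lateness per job (L = C - d):
  J1: C=2, d=36, L=-34
  J2: C=4, d=40, L=-36
  J3: C=12, d=44, L=-32
  J4: C=14, d=24, L=-10
Lmax = max(-34, -36, -32, -10)
= -10


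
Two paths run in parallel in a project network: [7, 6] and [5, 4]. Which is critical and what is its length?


Path A: 7 + 6 = 13
Path B: 5 + 4 = 9
Critical path = longest = max(13, 9)
= 13 (Path A)


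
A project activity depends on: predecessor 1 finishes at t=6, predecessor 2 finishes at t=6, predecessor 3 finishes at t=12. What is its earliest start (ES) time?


ES = max of all predecessor completion times
Predecessors: [6, 6, 12]
ES = max(6, 6, 12)
= 12


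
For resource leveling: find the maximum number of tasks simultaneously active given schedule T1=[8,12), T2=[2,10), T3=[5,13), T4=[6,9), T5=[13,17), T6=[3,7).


Check each time point for overlaps:
  t=6: 4 tasks active (T2, T3, T4, T6)
Max concurrent = 4


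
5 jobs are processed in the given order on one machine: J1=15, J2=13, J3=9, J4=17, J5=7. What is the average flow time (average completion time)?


Completion times:
  J1: completes at 15
  J2: completes at 28
  J3: completes at 37
  J4: completes at 54
  J5: completes at 61
Sum = 195
Average = 195/5
= 39.00


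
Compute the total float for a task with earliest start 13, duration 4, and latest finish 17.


EF = ES + duration = 13 + 4 = 17
LS = LF - duration = 17 - 4 = 13
Total Float = LF - EF = 17 - 17
(or LS - ES = 13 - 13)
= 0


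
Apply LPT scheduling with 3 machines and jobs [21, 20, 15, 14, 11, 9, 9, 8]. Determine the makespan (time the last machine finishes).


Jobs (LPT sorted): [21, 20, 15, 14, 11, 9, 9, 8]
Machines: 3
  J=21 → Machine 1 (load: 0+21=21)
  J=20 → Machine 2 (load: 0+20=20)
  J=15 → Machine 3 (load: 0+15=15)
  J=14 → Machine 3 (load: 15+14=29)
  J=11 → Machine 2 (load: 20+11=31)
  J=9 → Machine 1 (load: 21+9=30)
  J=9 → Machine 3 (load: 29+9=38)
  J=8 → Machine 1 (load: 30+8=38)
Machine loads: [38, 31, 38]
Makespan = max = 38 time units


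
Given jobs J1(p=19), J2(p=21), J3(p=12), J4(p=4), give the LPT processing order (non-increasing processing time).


LPT: sort by longest processing time first
  J2: p=21
  J1: p=19
  J3: p=12
  J4: p=4
Order: J2 → J1 → J3 → J4


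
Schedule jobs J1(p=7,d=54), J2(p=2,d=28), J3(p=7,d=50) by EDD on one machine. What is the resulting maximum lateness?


EDD order: J2 → J3 → J1
Completion and lateness:
  J2: C=2, d=28, L=2-28=-26
  J3: C=9, d=50, L=9-50=-41
  J1: C=16, d=54, L=16-54=-38
Lmax = max(-26, -41, -38)
= -26


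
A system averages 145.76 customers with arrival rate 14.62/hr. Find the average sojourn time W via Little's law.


Little's law: L = λW → W = L / λ
= 145.76 / 14.62
= 9.97 hours


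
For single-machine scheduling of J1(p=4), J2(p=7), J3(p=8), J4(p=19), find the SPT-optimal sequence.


SPT: sort by shortest processing time
  J1: p=4
  J2: p=7
  J3: p=8
  J4: p=19
Order: J1 → J2 → J3 → J4


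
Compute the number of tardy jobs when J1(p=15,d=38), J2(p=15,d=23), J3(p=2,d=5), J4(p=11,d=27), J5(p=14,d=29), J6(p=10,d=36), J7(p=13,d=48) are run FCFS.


Completion vs due date:
  J1: C=15, d=38 → on time
  J2: C=30, d=23 → TARDY
  J3: C=32, d=5 → TARDY
  J4: C=43, d=27 → TARDY
  J5: C=57, d=29 → TARDY
  J6: C=67, d=36 → TARDY
  J7: C=80, d=48 → TARDY
Tardy jobs: J2, J3, J4, J5, J6, J7
Count = 6


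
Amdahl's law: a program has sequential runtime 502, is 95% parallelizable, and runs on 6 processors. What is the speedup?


Amdahl's law: T_p = T × ((1-p) + p/N)
= 502 × ((1-0.95) + 0.95/6)
= 502 × (0.05 + 0.1583)
= 502 × 0.2083
= 104.58
Speedup = 502/104.58
= 4.80×


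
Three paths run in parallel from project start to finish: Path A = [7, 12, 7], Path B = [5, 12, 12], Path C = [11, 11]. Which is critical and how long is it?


Path A: 7 + 12 + 7 = 26
Path B: 5 + 12 + 12 = 29
Path C: 11 + 11 = 22
Critical path = longest = max(26, 29, 22)
= 29 (Path B)


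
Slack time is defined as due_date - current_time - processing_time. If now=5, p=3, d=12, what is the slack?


Slack = due - current_time - processing
= 12 - 5 - 3
= 4


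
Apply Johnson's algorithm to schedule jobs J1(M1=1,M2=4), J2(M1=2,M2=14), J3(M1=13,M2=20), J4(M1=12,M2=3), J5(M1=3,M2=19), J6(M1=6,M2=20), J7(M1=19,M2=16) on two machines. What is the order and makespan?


Johnson's rule:
Group 1 (M1≤M2, sort by M1): ['J1', 'J2', 'J5', 'J6', 'J3']
Group 2 (M1>M2, sort desc M2): ['J7', 'J4']
Sequence: J1 → J2 → J5 → J6 → J3 → J7 → J4
Makespan calculation:
  J1: M1 done=1, M2 done=5
  J2: M1 done=3, M2 done=19
  J5: M1 done=6, M2 done=38
  J6: M1 done=12, M2 done=58
  J3: M1 done=25, M2 done=78
  J7: M1 done=44, M2 done=94
  J4: M1 done=56, M2 done=97
= Sequence: J1 → J2 → J5 → J6 → J3 → J7 → J4, Makespan: 97


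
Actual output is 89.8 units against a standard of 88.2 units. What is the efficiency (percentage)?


Efficiency = (actual / standard) × 100
= (89.8 / 88.2) × 100
= 101.8%


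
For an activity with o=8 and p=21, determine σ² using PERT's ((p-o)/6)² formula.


σ² = ((p - o) / 6)² = (p - o)² / 36
= (21 - 8)² / 36
= 13² / 36
= 169 / 36
= 4.6944


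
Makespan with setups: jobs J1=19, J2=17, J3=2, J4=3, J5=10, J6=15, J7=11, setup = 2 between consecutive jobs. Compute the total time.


Makespan = Σ processing + (n-1) × setup
= (19 + 17 + 2 + 3 + 10 + 15 + 11) + (7-1)×2
= 77 + 12
= 89 time units


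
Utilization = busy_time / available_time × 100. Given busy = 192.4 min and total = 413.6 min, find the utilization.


Utilization = busy / total × 100
= 192.4 / 413.6 × 100
= 46.5%


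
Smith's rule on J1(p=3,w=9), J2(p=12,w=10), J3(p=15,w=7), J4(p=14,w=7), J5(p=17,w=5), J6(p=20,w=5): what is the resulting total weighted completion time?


WSPT order (by p/w): J1 → J2 → J4 → J3 → J5 → J6
  J1: C=3, w·C=9×3=27
  J2: C=15, w·C=10×15=150
  J4: C=29, w·C=7×29=203
  J3: C=44, w·C=7×44=308
  J5: C=61, w·C=5×61=305
  J6: C=81, w·C=5×81=405
Σ w·C = 1398
= 1398


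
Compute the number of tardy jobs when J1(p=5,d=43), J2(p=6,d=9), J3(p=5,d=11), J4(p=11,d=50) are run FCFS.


Completion vs due date:
  J1: C=5, d=43 → on time
  J2: C=11, d=9 → TARDY
  J3: C=16, d=11 → TARDY
  J4: C=27, d=50 → on time
Tardy jobs: J2, J3
Count = 2


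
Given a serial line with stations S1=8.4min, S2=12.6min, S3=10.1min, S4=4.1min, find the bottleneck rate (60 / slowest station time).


Bottleneck = longest station time
Station times: [8.4, 12.6, 10.1, 4.1]
Max = 12.6 min
Rate = 60 / 12.6
= 4.76 units/hour (bottleneck: 12.6min)


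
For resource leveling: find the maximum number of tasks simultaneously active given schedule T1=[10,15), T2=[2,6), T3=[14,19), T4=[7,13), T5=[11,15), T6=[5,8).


Check each time point for overlaps:
  t=11: 3 tasks active (T1, T4, T5)
Max concurrent = 3


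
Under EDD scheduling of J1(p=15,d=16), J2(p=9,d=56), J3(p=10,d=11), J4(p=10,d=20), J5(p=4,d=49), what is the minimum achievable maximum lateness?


EDD order: J3 → J1 → J4 → J5 → J2
Completion and lateness:
  J3: C=10, d=11, L=10-11=-1
  J1: C=25, d=16, L=25-16=9
  J4: C=35, d=20, L=35-20=15
  J5: C=39, d=49, L=39-49=-10
  J2: C=48, d=56, L=48-56=-8
Lmax = max(-1, 9, 15, -10, -8)
= 15


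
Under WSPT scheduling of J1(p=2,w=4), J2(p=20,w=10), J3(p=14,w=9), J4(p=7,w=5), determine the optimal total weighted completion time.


WSPT order (by p/w): J1 → J4 → J3 → J2
  J1: C=2, w·C=4×2=8
  J4: C=9, w·C=5×9=45
  J3: C=23, w·C=9×23=207
  J2: C=43, w·C=10×43=430
Σ w·C = 690
= 690


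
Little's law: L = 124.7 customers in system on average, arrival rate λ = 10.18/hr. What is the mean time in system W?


Little's law: L = λW → W = L / λ
= 124.7 / 10.18
= 12.25 hours


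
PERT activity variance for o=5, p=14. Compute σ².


σ² = ((p - o) / 6)² = (p - o)² / 36
= (14 - 5)² / 36
= 9² / 36
= 81 / 36
= 2.2500


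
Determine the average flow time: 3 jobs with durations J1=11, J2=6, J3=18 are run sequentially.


Completion times:
  J1: completes at 11
  J2: completes at 17
  J3: completes at 35
Sum = 63
Average = 63/3
= 21.00


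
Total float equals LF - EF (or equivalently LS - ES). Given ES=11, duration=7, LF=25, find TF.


EF = ES + duration = 11 + 7 = 18
LS = LF - duration = 25 - 7 = 18
Total Float = LF - EF = 25 - 18
(or LS - ES = 18 - 11)
= 7


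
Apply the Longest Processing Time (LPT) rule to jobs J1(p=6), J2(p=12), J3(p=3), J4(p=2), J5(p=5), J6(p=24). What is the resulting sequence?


LPT: sort by longest processing time first
  J6: p=24
  J2: p=12
  J1: p=6
  J5: p=5
  J3: p=3
  J4: p=2
Order: J6 → J2 → J1 → J5 → J3 → J4


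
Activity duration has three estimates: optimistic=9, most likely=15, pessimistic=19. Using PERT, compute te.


te = (o + 4m + p) / 6
= (9 + 4×15 + 19) / 6
= (9 + 60 + 19) / 6
= 88 / 6
= 14.67


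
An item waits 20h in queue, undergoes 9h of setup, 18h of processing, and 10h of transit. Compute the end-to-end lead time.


Lead time = queue + setup + processing + transit
= 20 + 9 + 18 + 10
= 57 hours


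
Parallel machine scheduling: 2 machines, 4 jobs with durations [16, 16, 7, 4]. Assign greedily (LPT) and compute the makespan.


Jobs (LPT sorted): [16, 16, 7, 4]
Machines: 2
  J=16 → Machine 1 (load: 0+16=16)
  J=16 → Machine 2 (load: 0+16=16)
  J=7 → Machine 1 (load: 16+7=23)
  J=4 → Machine 2 (load: 16+4=20)
Machine loads: [23, 20]
Makespan = max = 23 time units


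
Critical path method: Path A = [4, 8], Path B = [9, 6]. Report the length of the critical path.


Path A: 4 + 8 = 12
Path B: 9 + 6 = 15
Critical path = longest = max(12, 15)
= 15 (Path B)


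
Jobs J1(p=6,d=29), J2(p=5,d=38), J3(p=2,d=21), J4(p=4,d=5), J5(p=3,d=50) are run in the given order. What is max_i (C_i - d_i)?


Lateness per job (L = C - d):
  J1: C=6, d=29, L=-23
  J2: C=11, d=38, L=-27
  J3: C=13, d=21, L=-8
  J4: C=17, d=5, L=12
  J5: C=20, d=50, L=-30
Lmax = max(-23, -27, -8, 12, -30)
= 12


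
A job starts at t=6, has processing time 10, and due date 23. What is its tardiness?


Completion = start + processing = 6 + 10 = 16
Tardiness = max(0, C - d) = max(0, 16 - 23)
= max(0, -7)
= 0


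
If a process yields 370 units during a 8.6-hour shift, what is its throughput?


Throughput = units / time
= 370 / 8.6
= 43.0 units/hour


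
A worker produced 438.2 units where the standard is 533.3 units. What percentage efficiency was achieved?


Efficiency = (actual / standard) × 100
= (438.2 / 533.3) × 100
= 82.2%


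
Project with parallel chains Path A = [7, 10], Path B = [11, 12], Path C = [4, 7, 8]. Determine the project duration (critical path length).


Path A: 7 + 10 = 17
Path B: 11 + 12 = 23
Path C: 4 + 7 + 8 = 19
Critical path = longest = max(17, 23, 19)
= 23 (Path B)


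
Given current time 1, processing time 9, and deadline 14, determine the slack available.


Slack = due - current_time - processing
= 14 - 1 - 9
= 4


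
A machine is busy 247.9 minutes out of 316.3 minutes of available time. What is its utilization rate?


Utilization = busy / total × 100
= 247.9 / 316.3 × 100
= 78.4%


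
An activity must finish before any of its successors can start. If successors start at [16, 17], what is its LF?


LF = min of all successor start times
Successors start at: [16, 17]
LF = min(16, 17)
= 16


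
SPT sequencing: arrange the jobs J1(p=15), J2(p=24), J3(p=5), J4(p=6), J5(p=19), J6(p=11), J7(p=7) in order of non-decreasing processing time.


SPT: sort by shortest processing time
  J3: p=5
  J4: p=6
  J7: p=7
  J6: p=11
  J1: p=15
  J5: p=19
  J2: p=24
Order: J3 → J4 → J7 → J6 → J1 → J5 → J2


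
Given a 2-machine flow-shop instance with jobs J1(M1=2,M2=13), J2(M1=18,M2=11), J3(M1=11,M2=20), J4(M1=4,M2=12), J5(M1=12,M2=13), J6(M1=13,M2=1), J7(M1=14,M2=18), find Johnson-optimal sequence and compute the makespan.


Johnson's rule:
Group 1 (M1≤M2, sort by M1): ['J1', 'J4', 'J3', 'J5', 'J7']
Group 2 (M1>M2, sort desc M2): ['J2', 'J6']
Sequence: J1 → J4 → J3 → J5 → J7 → J2 → J6
Makespan calculation:
  J1: M1 done=2, M2 done=15
  J4: M1 done=6, M2 done=27
  J3: M1 done=17, M2 done=47
  J5: M1 done=29, M2 done=60
  J7: M1 done=43, M2 done=78
  J2: M1 done=61, M2 done=89
  J6: M1 done=74, M2 done=90
= Sequence: J1 → J4 → J3 → J5 → J7 → J2 → J6, Makespan: 90


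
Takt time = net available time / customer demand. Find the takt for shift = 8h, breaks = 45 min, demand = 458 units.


Available = 8×60 - 45 = 435 min
Takt time = 435 / 458
= 0.95 min/unit


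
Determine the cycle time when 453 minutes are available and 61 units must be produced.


Cycle time = available time / demand
= 453 / 61
= 7.43 min/unit


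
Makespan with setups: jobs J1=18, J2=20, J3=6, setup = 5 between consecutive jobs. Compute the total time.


Makespan = Σ processing + (n-1) × setup
= (18 + 20 + 6) + (3-1)×5
= 44 + 10
= 54 time units


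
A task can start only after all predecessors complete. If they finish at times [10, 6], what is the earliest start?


ES = max of all predecessor completion times
Predecessors: [10, 6]
ES = max(10, 6)
= 10


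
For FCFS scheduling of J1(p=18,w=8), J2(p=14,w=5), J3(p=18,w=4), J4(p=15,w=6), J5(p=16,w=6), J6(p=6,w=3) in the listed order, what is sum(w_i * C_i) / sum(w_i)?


Completion times:
  J1: C=18, w×C=8×18=144
  J2: C=32, w×C=5×32=160
  J3: C=50, w×C=4×50=200
  J4: C=65, w×C=6×65=390
  J5: C=81, w×C=6×81=486
  J6: C=87, w×C=3×87=261
Sum w×C = 1641
Sum w = 32
Weighted avg = 1641/32
= 51.28


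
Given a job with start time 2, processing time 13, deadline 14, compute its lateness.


Completion = 2 + 13 = 15
Lateness = C - d = 15 - 14
= 1


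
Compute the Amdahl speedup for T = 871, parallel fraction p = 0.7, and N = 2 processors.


Amdahl's law: T_p = T × ((1-p) + p/N)
= 871 × ((1-0.7) + 0.7/2)
= 871 × (0.30 + 0.3500)
= 871 × 0.6500
= 566.15
Speedup = 871/566.15
= 1.54×


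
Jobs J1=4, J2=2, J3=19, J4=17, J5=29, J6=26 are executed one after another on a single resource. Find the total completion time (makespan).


Sequential makespan: sum all processing times
= 4 + 2 + 19 + 17 + 29 + 26
= 97 time units


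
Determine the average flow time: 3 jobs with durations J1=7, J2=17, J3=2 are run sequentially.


Completion times:
  J1: completes at 7
  J2: completes at 24
  J3: completes at 26
Sum = 57
Average = 57/3
= 19.00


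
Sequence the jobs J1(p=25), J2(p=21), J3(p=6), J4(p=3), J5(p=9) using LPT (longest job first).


LPT: sort by longest processing time first
  J1: p=25
  J2: p=21
  J5: p=9
  J3: p=6
  J4: p=3
Order: J1 → J2 → J5 → J3 → J4


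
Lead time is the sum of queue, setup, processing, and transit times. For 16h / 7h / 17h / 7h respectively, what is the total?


Lead time = queue + setup + processing + transit
= 16 + 7 + 17 + 7
= 47 hours


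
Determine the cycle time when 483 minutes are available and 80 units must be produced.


Cycle time = available time / demand
= 483 / 80
= 6.04 min/unit


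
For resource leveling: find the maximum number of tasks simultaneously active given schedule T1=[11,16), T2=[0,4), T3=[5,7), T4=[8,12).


Check each time point for overlaps:
  t=11: 2 tasks active (T1, T4)
Max concurrent = 2


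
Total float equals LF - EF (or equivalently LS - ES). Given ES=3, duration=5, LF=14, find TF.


EF = ES + duration = 3 + 5 = 8
LS = LF - duration = 14 - 5 = 9
Total Float = LF - EF = 14 - 8
(or LS - ES = 9 - 3)
= 6


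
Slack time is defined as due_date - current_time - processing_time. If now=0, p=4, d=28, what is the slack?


Slack = due - current_time - processing
= 28 - 0 - 4
= 24


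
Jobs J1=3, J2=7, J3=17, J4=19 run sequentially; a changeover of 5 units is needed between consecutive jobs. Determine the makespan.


Makespan = Σ processing + (n-1) × setup
= (3 + 7 + 17 + 19) + (4-1)×5
= 46 + 15
= 61 time units


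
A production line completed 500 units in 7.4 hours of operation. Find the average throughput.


Throughput = units / time
= 500 / 7.4
= 67.6 units/hour


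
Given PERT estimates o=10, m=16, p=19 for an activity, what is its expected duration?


te = (o + 4m + p) / 6
= (10 + 4×16 + 19) / 6
= (10 + 64 + 19) / 6
= 93 / 6
= 15.50


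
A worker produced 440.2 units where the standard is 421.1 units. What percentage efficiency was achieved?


Efficiency = (actual / standard) × 100
= (440.2 / 421.1) × 100
= 104.5%


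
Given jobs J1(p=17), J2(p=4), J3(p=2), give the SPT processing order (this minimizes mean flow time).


SPT: sort by shortest processing time
  J3: p=2
  J2: p=4
  J1: p=17
Order: J3 → J2 → J1


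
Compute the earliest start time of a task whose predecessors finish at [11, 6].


ES = max of all predecessor completion times
Predecessors: [11, 6]
ES = max(11, 6)
= 11


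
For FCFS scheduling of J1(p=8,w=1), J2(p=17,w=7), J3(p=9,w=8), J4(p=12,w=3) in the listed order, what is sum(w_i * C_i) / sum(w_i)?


Completion times:
  J1: C=8, w×C=1×8=8
  J2: C=25, w×C=7×25=175
  J3: C=34, w×C=8×34=272
  J4: C=46, w×C=3×46=138
Sum w×C = 593
Sum w = 19
Weighted avg = 593/19
= 31.21


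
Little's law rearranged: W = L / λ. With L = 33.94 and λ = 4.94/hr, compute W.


Little's law: L = λW → W = L / λ
= 33.94 / 4.94
= 6.87 hours


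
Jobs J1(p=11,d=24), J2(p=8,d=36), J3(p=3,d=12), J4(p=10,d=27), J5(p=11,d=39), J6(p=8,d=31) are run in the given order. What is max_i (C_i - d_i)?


Lateness per job (L = C - d):
  J1: C=11, d=24, L=-13
  J2: C=19, d=36, L=-17
  J3: C=22, d=12, L=10
  J4: C=32, d=27, L=5
  J5: C=43, d=39, L=4
  J6: C=51, d=31, L=20
Lmax = max(-13, -17, 10, 5, 4, 20)
= 20


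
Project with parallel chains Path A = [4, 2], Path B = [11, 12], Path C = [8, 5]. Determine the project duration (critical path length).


Path A: 4 + 2 = 6
Path B: 11 + 12 = 23
Path C: 8 + 5 = 13
Critical path = longest = max(6, 23, 13)
= 23 (Path B)


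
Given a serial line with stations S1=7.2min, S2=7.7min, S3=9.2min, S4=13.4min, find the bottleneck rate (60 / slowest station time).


Bottleneck = longest station time
Station times: [7.2, 7.7, 9.2, 13.4]
Max = 13.4 min
Rate = 60 / 13.4
= 4.48 units/hour (bottleneck: 13.4min)


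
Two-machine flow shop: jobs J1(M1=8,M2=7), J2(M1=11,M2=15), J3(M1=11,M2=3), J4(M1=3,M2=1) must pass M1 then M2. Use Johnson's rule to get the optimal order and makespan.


Johnson's rule:
Group 1 (M1≤M2, sort by M1): ['J2']
Group 2 (M1>M2, sort desc M2): ['J1', 'J3', 'J4']
Sequence: J2 → J1 → J3 → J4
Makespan calculation:
  J2: M1 done=11, M2 done=26
  J1: M1 done=19, M2 done=33
  J3: M1 done=30, M2 done=36
  J4: M1 done=33, M2 done=37
= Sequence: J2 → J1 → J3 → J4, Makespan: 37


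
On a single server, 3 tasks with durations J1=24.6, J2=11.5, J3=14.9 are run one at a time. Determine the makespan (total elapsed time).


Sequential makespan: sum all processing times
= 24.6 + 11.5 + 14.9
= 51.0 time units


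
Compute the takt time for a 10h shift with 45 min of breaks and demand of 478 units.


Available = 10×60 - 45 = 555 min
Takt time = 555 / 478
= 1.16 min/unit


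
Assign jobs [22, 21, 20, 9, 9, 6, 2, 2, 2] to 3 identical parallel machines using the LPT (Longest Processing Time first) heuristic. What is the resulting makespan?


Jobs (LPT sorted): [22, 21, 20, 9, 9, 6, 2, 2, 2]
Machines: 3
  J=22 → Machine 1 (load: 0+22=22)
  J=21 → Machine 2 (load: 0+21=21)
  J=20 → Machine 3 (load: 0+20=20)
  J=9 → Machine 3 (load: 20+9=29)
  J=9 → Machine 2 (load: 21+9=30)
  J=6 → Machine 1 (load: 22+6=28)
  J=2 → Machine 1 (load: 28+2=30)
  J=2 → Machine 3 (load: 29+2=31)
  J=2 → Machine 1 (load: 30+2=32)
Machine loads: [32, 30, 31]
Makespan = max = 32 time units


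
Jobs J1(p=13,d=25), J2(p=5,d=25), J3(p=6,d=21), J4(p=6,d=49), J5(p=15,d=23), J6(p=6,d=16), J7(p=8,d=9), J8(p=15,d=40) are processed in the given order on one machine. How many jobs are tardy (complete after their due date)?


Completion vs due date:
  J1: C=13, d=25 → on time
  J2: C=18, d=25 → on time
  J3: C=24, d=21 → TARDY
  J4: C=30, d=49 → on time
  J5: C=45, d=23 → TARDY
  J6: C=51, d=16 → TARDY
  J7: C=59, d=9 → TARDY
  J8: C=74, d=40 → TARDY
Tardy jobs: J3, J5, J6, J7, J8
Count = 5


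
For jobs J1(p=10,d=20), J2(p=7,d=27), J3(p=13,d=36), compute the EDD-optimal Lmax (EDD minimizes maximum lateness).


EDD order: J1 → J2 → J3
Completion and lateness:
  J1: C=10, d=20, L=10-20=-10
  J2: C=17, d=27, L=17-27=-10
  J3: C=30, d=36, L=30-36=-6
Lmax = max(-10, -10, -6)
= -6


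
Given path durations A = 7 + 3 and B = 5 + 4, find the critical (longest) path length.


Path A: 7 + 3 = 10
Path B: 5 + 4 = 9
Critical path = longest = max(10, 9)
= 10 (Path A)


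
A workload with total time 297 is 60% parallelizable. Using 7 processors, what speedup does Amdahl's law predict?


Amdahl's law: T_p = T × ((1-p) + p/N)
= 297 × ((1-0.6) + 0.6/7)
= 297 × (0.40 + 0.0857)
= 297 × 0.4857
= 144.26
Speedup = 297/144.26
= 2.06×


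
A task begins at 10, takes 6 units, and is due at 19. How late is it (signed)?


Completion = 10 + 6 = 16
Lateness = C - d = 16 - 19
= -3


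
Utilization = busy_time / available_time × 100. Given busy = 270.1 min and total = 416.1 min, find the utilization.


Utilization = busy / total × 100
= 270.1 / 416.1 × 100
= 64.9%


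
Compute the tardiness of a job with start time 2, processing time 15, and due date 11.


Completion = start + processing = 2 + 15 = 17
Tardiness = max(0, C - d) = max(0, 17 - 11)
= max(0, 6)
= 6


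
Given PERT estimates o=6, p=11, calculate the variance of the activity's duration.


σ² = ((p - o) / 6)² = (p - o)² / 36
= (11 - 6)² / 36
= 5² / 36
= 25 / 36
= 0.6944


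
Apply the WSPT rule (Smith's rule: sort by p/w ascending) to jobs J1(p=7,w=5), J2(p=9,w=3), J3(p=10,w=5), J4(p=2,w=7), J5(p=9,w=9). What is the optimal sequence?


WSPT (Smith's rule): sort by p/w ascending
  J4: p/w = 2/7 = 0.286
  J5: p/w = 9/9 = 1.000
  J1: p/w = 7/5 = 1.400
  J3: p/w = 10/5 = 2.000
  J2: p/w = 9/3 = 3.000
Order: J4 → J5 → J1 → J3 → J2


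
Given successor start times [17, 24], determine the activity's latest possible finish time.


LF = min of all successor start times
Successors start at: [17, 24]
LF = min(17, 24)
= 17


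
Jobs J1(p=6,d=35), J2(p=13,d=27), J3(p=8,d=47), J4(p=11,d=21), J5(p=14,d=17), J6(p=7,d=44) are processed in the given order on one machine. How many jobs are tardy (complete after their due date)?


Completion vs due date:
  J1: C=6, d=35 → on time
  J2: C=19, d=27 → on time
  J3: C=27, d=47 → on time
  J4: C=38, d=21 → TARDY
  J5: C=52, d=17 → TARDY
  J6: C=59, d=44 → TARDY
Tardy jobs: J4, J5, J6
Count = 3


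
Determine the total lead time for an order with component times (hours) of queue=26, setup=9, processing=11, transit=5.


Lead time = queue + setup + processing + transit
= 26 + 9 + 11 + 5
= 51 hours


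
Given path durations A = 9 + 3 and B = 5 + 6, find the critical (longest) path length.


Path A: 9 + 3 = 12
Path B: 5 + 6 = 11
Critical path = longest = max(12, 11)
= 12 (Path A)


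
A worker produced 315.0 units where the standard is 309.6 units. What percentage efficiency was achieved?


Efficiency = (actual / standard) × 100
= (315.0 / 309.6) × 100
= 101.7%


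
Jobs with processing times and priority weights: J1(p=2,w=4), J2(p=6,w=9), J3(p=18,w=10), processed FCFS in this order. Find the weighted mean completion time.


Completion times:
  J1: C=2, w×C=4×2=8
  J2: C=8, w×C=9×8=72
  J3: C=26, w×C=10×26=260
Sum w×C = 340
Sum w = 23
Weighted avg = 340/23
= 14.78


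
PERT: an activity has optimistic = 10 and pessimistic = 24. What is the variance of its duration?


σ² = ((p - o) / 6)² = (p - o)² / 36
= (24 - 10)² / 36
= 14² / 36
= 196 / 36
= 5.4444


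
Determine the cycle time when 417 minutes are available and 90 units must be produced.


Cycle time = available time / demand
= 417 / 90
= 4.63 min/unit


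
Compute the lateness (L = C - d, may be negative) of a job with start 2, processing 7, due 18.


Completion = 2 + 7 = 9
Lateness = C - d = 9 - 18
= -9


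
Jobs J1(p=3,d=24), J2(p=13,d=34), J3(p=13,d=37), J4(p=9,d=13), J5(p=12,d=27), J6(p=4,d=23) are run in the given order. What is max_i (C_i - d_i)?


Lateness per job (L = C - d):
  J1: C=3, d=24, L=-21
  J2: C=16, d=34, L=-18
  J3: C=29, d=37, L=-8
  J4: C=38, d=13, L=25
  J5: C=50, d=27, L=23
  J6: C=54, d=23, L=31
Lmax = max(-21, -18, -8, 25, 23, 31)
= 31


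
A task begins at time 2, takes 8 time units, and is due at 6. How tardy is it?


Completion = start + processing = 2 + 8 = 10
Tardiness = max(0, C - d) = max(0, 10 - 6)
= max(0, 4)
= 4


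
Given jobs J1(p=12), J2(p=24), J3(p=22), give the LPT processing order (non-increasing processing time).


LPT: sort by longest processing time first
  J2: p=24
  J3: p=22
  J1: p=12
Order: J2 → J3 → J1


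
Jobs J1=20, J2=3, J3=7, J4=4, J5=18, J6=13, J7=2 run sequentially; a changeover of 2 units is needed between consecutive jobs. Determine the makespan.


Makespan = Σ processing + (n-1) × setup
= (20 + 3 + 7 + 4 + 18 + 13 + 2) + (7-1)×2
= 67 + 12
= 79 time units


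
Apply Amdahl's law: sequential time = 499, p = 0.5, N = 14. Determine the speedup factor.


Amdahl's law: T_p = T × ((1-p) + p/N)
= 499 × ((1-0.5) + 0.5/14)
= 499 × (0.50 + 0.0357)
= 499 × 0.5357
= 267.32
Speedup = 499/267.32
= 1.87×


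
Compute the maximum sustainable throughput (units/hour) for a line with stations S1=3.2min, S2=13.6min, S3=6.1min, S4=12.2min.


Bottleneck = longest station time
Station times: [3.2, 13.6, 6.1, 12.2]
Max = 13.6 min
Rate = 60 / 13.6
= 4.41 units/hour (bottleneck: 13.6min)


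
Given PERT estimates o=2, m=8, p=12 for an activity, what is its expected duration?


te = (o + 4m + p) / 6
= (2 + 4×8 + 12) / 6
= (2 + 32 + 12) / 6
= 46 / 6
= 7.67


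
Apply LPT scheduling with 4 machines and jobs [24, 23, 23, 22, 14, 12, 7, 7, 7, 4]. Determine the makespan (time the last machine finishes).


Jobs (LPT sorted): [24, 23, 23, 22, 14, 12, 7, 7, 7, 4]
Machines: 4
  J=24 → Machine 1 (load: 0+24=24)
  J=23 → Machine 2 (load: 0+23=23)
  J=23 → Machine 3 (load: 0+23=23)
  J=22 → Machine 4 (load: 0+22=22)
  J=14 → Machine 4 (load: 22+14=36)
  J=12 → Machine 2 (load: 23+12=35)
  J=7 → Machine 3 (load: 23+7=30)
  J=7 → Machine 1 (load: 24+7=31)
  J=7 → Machine 3 (load: 30+7=37)
  J=4 → Machine 1 (load: 31+4=35)
Machine loads: [35, 35, 37, 36]
Makespan = max = 37 time units


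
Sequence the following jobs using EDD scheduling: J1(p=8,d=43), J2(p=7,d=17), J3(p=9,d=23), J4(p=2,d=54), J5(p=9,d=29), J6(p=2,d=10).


EDD: sort by earliest due date
  J6: d=10, p=2
  J2: d=17, p=7
  J3: d=23, p=9
  J5: d=29, p=9
  J1: d=43, p=8
  J4: d=54, p=2
Order: J6 → J2 → J3 → J5 → J1 → J4


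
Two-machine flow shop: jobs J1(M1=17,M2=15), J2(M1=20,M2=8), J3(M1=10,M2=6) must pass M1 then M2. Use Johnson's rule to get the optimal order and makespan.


Johnson's rule:
Group 1 (M1≤M2, sort by M1): []
Group 2 (M1>M2, sort desc M2): ['J1', 'J2', 'J3']
Sequence: J1 → J2 → J3
Makespan calculation:
  J1: M1 done=17, M2 done=32
  J2: M1 done=37, M2 done=45
  J3: M1 done=47, M2 done=53
= Sequence: J1 → J2 → J3, Makespan: 53


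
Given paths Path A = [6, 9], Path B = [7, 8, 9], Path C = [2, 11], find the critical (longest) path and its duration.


Path A: 6 + 9 = 15
Path B: 7 + 8 + 9 = 24
Path C: 2 + 11 = 13
Critical path = longest = max(15, 24, 13)
= 24 (Path B)


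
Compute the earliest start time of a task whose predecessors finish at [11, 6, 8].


ES = max of all predecessor completion times
Predecessors: [11, 6, 8]
ES = max(11, 6, 8)
= 11


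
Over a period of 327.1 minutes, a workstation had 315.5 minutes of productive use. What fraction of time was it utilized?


Utilization = busy / total × 100
= 315.5 / 327.1 × 100
= 96.5%


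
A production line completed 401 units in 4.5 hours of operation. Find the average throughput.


Throughput = units / time
= 401 / 4.5
= 89.1 units/hour


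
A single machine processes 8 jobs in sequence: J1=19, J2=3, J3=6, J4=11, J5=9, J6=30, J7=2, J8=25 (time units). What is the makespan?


Sequential makespan: sum all processing times
= 19 + 3 + 6 + 11 + 9 + 30 + 2 + 25
= 105 time units


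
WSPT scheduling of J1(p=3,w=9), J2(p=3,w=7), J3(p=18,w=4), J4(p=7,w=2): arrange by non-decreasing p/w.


WSPT (Smith's rule): sort by p/w ascending
  J1: p/w = 3/9 = 0.333
  J2: p/w = 3/7 = 0.429
  J4: p/w = 7/2 = 3.500
  J3: p/w = 18/4 = 4.500
Order: J1 → J2 → J4 → J3


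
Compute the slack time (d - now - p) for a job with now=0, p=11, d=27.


Slack = due - current_time - processing
= 27 - 0 - 11
= 16


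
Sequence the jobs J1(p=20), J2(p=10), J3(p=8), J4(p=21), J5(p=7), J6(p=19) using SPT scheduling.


SPT: sort by shortest processing time
  J5: p=7
  J3: p=8
  J2: p=10
  J6: p=19
  J1: p=20
  J4: p=21
Order: J5 → J3 → J2 → J6 → J1 → J4


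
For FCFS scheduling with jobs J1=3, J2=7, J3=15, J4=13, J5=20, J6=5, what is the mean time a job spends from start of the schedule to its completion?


Completion times:
  J1: completes at 3
  J2: completes at 10
  J3: completes at 25
  J4: completes at 38
  J5: completes at 58
  J6: completes at 63
Sum = 197
Average = 197/6
= 32.83


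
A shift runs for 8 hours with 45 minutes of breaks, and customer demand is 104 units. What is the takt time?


Available = 8×60 - 45 = 435 min
Takt time = 435 / 104
= 4.18 min/unit


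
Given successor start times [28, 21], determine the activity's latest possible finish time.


LF = min of all successor start times
Successors start at: [28, 21]
LF = min(28, 21)
= 21


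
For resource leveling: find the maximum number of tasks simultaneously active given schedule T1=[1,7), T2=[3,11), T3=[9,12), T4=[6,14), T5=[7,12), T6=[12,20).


Check each time point for overlaps:
  t=9: 4 tasks active (T2, T3, T4, T5)
Max concurrent = 4


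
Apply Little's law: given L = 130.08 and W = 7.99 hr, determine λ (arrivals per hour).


Little's law: L = λW → λ = L / W
= 130.08 / 7.99
= 16.28 per hour


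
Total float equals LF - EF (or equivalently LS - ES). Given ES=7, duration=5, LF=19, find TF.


EF = ES + duration = 7 + 5 = 12
LS = LF - duration = 19 - 5 = 14
Total Float = LF - EF = 19 - 12
(or LS - ES = 14 - 7)
= 7


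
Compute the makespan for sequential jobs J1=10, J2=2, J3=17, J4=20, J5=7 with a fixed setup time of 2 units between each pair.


Makespan = Σ processing + (n-1) × setup
= (10 + 2 + 17 + 20 + 7) + (5-1)×2
= 56 + 8
= 64 time units


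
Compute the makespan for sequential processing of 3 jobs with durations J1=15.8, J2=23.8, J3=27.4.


Sequential makespan: sum all processing times
= 15.8 + 23.8 + 27.4
= 67.0 time units


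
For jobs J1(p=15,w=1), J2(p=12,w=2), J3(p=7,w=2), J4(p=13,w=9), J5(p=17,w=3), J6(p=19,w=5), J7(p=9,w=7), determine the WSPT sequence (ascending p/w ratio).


WSPT (Smith's rule): sort by p/w ascending
  J7: p/w = 9/7 = 1.286
  J4: p/w = 13/9 = 1.444
  J3: p/w = 7/2 = 3.500
  J6: p/w = 19/5 = 3.800
  J5: p/w = 17/3 = 5.667
  J2: p/w = 12/2 = 6.000
  J1: p/w = 15/1 = 15.000
Order: J7 → J4 → J3 → J6 → J5 → J2 → J1


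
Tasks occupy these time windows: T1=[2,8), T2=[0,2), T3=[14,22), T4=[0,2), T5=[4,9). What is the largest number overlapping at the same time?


Check each time point for overlaps:
  t=0: 2 tasks active (T2, T4)
Max concurrent = 2


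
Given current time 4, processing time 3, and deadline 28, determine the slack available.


Slack = due - current_time - processing
= 28 - 4 - 3
= 21


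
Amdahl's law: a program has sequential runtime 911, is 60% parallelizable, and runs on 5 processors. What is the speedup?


Amdahl's law: T_p = T × ((1-p) + p/N)
= 911 × ((1-0.6) + 0.6/5)
= 911 × (0.40 + 0.1200)
= 911 × 0.5200
= 473.72
Speedup = 911/473.72
= 1.92×


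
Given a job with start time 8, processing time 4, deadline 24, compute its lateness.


Completion = 8 + 4 = 12
Lateness = C - d = 12 - 24
= -12


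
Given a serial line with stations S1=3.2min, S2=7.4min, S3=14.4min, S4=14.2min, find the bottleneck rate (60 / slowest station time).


Bottleneck = longest station time
Station times: [3.2, 7.4, 14.4, 14.2]
Max = 14.4 min
Rate = 60 / 14.4
= 4.17 units/hour (bottleneck: 14.4min)


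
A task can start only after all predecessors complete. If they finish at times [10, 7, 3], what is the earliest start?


ES = max of all predecessor completion times
Predecessors: [10, 7, 3]
ES = max(10, 7, 3)
= 10


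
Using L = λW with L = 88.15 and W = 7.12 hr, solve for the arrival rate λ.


Little's law: L = λW → λ = L / W
= 88.15 / 7.12
= 12.38 per hour


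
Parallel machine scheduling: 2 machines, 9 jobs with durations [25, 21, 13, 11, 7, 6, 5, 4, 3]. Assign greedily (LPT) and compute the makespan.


Jobs (LPT sorted): [25, 21, 13, 11, 7, 6, 5, 4, 3]
Machines: 2
  J=25 → Machine 1 (load: 0+25=25)
  J=21 → Machine 2 (load: 0+21=21)
  J=13 → Machine 2 (load: 21+13=34)
  J=11 → Machine 1 (load: 25+11=36)
  J=7 → Machine 2 (load: 34+7=41)
  J=6 → Machine 1 (load: 36+6=42)
  J=5 → Machine 2 (load: 41+5=46)
  J=4 → Machine 1 (load: 42+4=46)
  J=3 → Machine 1 (load: 46+3=49)
Machine loads: [49, 46]
Makespan = max = 49 time units


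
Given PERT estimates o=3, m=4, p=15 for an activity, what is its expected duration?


te = (o + 4m + p) / 6
= (3 + 4×4 + 15) / 6
= (3 + 16 + 15) / 6
= 34 / 6
= 5.67


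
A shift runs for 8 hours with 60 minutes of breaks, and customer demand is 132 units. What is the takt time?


Available = 8×60 - 60 = 420 min
Takt time = 420 / 132
= 3.18 min/unit


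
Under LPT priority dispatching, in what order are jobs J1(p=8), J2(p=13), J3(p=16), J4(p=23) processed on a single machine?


LPT: sort by longest processing time first
  J4: p=23
  J3: p=16
  J2: p=13
  J1: p=8
Order: J4 → J3 → J2 → J1


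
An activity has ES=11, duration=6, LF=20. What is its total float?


EF = ES + duration = 11 + 6 = 17
LS = LF - duration = 20 - 6 = 14
Total Float = LF - EF = 20 - 17
(or LS - ES = 14 - 11)
= 3


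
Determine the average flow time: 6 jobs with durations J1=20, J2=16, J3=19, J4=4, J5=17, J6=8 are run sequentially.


Completion times:
  J1: completes at 20
  J2: completes at 36
  J3: completes at 55
  J4: completes at 59
  J5: completes at 76
  J6: completes at 84
Sum = 330
Average = 330/6
= 55.00


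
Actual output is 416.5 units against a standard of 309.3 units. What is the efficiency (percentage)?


Efficiency = (actual / standard) × 100
= (416.5 / 309.3) × 100
= 134.7%


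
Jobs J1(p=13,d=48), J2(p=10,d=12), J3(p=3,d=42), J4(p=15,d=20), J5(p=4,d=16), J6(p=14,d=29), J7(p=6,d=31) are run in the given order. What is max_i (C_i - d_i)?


Lateness per job (L = C - d):
  J1: C=13, d=48, L=-35
  J2: C=23, d=12, L=11
  J3: C=26, d=42, L=-16
  J4: C=41, d=20, L=21
  J5: C=45, d=16, L=29
  J6: C=59, d=29, L=30
  J7: C=65, d=31, L=34
Lmax = max(-35, 11, -16, 21, 29, 30, 34)
= 34


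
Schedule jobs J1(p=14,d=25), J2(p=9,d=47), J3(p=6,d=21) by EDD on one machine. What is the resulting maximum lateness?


EDD order: J3 → J1 → J2
Completion and lateness:
  J3: C=6, d=21, L=6-21=-15
  J1: C=20, d=25, L=20-25=-5
  J2: C=29, d=47, L=29-47=-18
Lmax = max(-15, -5, -18)
= -5


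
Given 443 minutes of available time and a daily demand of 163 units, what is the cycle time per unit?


Cycle time = available time / demand
= 443 / 163
= 2.72 min/unit


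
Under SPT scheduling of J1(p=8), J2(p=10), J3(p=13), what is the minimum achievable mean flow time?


SPT order: J1 → J2 → J3
Completion times:
  J1: C=8
  J2: C=18
  J3: C=31
Sum = 57, n = 3
Mean flow = 57/3
= 19.00


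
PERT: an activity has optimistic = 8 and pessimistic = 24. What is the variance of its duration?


σ² = ((p - o) / 6)² = (p - o)² / 36
= (24 - 8)² / 36
= 16² / 36
= 256 / 36
= 7.1111


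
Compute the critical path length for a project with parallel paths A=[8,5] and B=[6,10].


Path A: 8 + 5 = 13
Path B: 6 + 10 = 16
Critical path = longest = max(13, 16)
= 16 (Path B)


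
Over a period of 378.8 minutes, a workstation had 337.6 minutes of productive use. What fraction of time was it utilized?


Utilization = busy / total × 100
= 337.6 / 378.8 × 100
= 89.1%


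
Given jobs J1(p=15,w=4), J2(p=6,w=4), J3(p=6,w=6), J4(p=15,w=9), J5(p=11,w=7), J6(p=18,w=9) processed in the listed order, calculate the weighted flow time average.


Completion times:
  J1: C=15, w×C=4×15=60
  J2: C=21, w×C=4×21=84
  J3: C=27, w×C=6×27=162
  J4: C=42, w×C=9×42=378
  J5: C=53, w×C=7×53=371
  J6: C=71, w×C=9×71=639
Sum w×C = 1694
Sum w = 39
Weighted avg = 1694/39
= 43.44


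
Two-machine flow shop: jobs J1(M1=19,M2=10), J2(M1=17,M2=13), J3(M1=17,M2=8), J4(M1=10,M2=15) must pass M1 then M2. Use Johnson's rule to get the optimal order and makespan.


Johnson's rule:
Group 1 (M1≤M2, sort by M1): ['J4']
Group 2 (M1>M2, sort desc M2): ['J2', 'J1', 'J3']
Sequence: J4 → J2 → J1 → J3
Makespan calculation:
  J4: M1 done=10, M2 done=25
  J2: M1 done=27, M2 done=40
  J1: M1 done=46, M2 done=56
  J3: M1 done=63, M2 done=71
= Sequence: J4 → J2 → J1 → J3, Makespan: 71
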